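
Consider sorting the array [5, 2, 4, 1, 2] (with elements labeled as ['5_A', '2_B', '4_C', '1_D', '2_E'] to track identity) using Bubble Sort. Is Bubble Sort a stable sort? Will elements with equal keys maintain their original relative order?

Trace Bubble Sort on the labeled array (the key is the number; the letter only tracks identity):
  After pass 1: [2_B, 4_C, 1_D, 2_E, 5_A]
  After pass 2: [2_B, 1_D, 2_E, 4_C, 5_A]
  After pass 3: [1_D, 2_B, 2_E, 4_C, 5_A]
  After pass 4: [1_D, 2_B, 2_E, 4_C, 5_A] (no swaps, done)
Final order: [1_D, 2_B, 2_E, 4_C, 5_A]
Equal keys:
  value 2: originally 2_B, 2_E; after sorting 2_B, 2_E -> order preserved
All equal keys kept their original relative order. Bubble Sort is stable: it only swaps adjacent elements when the left one is strictly greater, so equal keys never move past each other.
Answer: Stable


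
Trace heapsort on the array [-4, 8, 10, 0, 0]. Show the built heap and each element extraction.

Build heap: [10, 8, -4, 0, 0]
Extract 10: [8, 0, -4, 0, 10]
Extract 8: [0, 0, -4, 8, 10]
Extract 0: [0, -4, 0, 8, 10]
Extract 0: [-4, 0, 0, 8, 10]


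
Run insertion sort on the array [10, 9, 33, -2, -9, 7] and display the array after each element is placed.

First element 10 is already 'sorted'
Insert 9: shifted 1 elements -> [9, 10, 33, -2, -9, 7]
Insert 33: shifted 0 elements -> [9, 10, 33, -2, -9, 7]
Insert -2: shifted 3 elements -> [-2, 9, 10, 33, -9, 7]
Insert -9: shifted 4 elements -> [-9, -2, 9, 10, 33, 7]
Insert 7: shifted 3 elements -> [-9, -2, 7, 9, 10, 33]


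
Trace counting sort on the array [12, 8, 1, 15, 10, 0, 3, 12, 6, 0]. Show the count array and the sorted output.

Count array: [2, 1, 0, 1, 0, 0, 1, 0, 1, 0, 1, 0, 2, 0, 0, 1]
(count[i] = number of elements equal to i)
Cumulative count: [2, 3, 3, 4, 4, 4, 5, 5, 6, 6, 7, 7, 9, 9, 9, 10]
Sorted: [0, 0, 1, 3, 6, 8, 10, 12, 12, 15]


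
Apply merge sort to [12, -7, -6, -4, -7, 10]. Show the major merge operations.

Divide and conquer:
  Merge [-7] + [-6] -> [-7, -6]
  Merge [12] + [-7, -6] -> [-7, -6, 12]
  Merge [-7] + [10] -> [-7, 10]
  Merge [-4] + [-7, 10] -> [-7, -4, 10]
  Merge [-7, -6, 12] + [-7, -4, 10] -> [-7, -7, -6, -4, 10, 12]


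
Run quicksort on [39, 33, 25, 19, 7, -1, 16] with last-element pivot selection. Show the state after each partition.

Partition 1: pivot=16 at index 2 -> [7, -1, 16, 19, 39, 33, 25]
Partition 2: pivot=-1 at index 0 -> [-1, 7, 16, 19, 39, 33, 25]
Partition 3: pivot=25 at index 4 -> [-1, 7, 16, 19, 25, 33, 39]
Partition 4: pivot=39 at index 6 -> [-1, 7, 16, 19, 25, 33, 39]


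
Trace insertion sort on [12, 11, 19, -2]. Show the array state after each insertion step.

First element 12 is already 'sorted'
Insert 11: shifted 1 elements -> [11, 12, 19, -2]
Insert 19: shifted 0 elements -> [11, 12, 19, -2]
Insert -2: shifted 3 elements -> [-2, 11, 12, 19]


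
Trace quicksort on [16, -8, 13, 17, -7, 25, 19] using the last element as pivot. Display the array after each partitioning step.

Partition 1: pivot=19 at index 5 -> [16, -8, 13, 17, -7, 19, 25]
Partition 2: pivot=-7 at index 1 -> [-8, -7, 13, 17, 16, 19, 25]
Partition 3: pivot=16 at index 3 -> [-8, -7, 13, 16, 17, 19, 25]


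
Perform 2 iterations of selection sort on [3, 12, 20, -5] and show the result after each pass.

Pass 1: Select minimum -5 at index 3, swap -> [-5, 12, 20, 3]
Pass 2: Select minimum 3 at index 3, swap -> [-5, 3, 20, 12]


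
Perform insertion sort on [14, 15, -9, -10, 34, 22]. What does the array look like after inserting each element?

First element 14 is already 'sorted'
Insert 15: shifted 0 elements -> [14, 15, -9, -10, 34, 22]
Insert -9: shifted 2 elements -> [-9, 14, 15, -10, 34, 22]
Insert -10: shifted 3 elements -> [-10, -9, 14, 15, 34, 22]
Insert 34: shifted 0 elements -> [-10, -9, 14, 15, 34, 22]
Insert 22: shifted 1 elements -> [-10, -9, 14, 15, 22, 34]


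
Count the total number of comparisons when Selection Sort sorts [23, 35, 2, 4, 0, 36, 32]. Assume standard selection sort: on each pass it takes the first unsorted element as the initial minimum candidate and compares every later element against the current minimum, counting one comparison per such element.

Pass 1: scan indices 1..6 for the minimum = 6 comparison(s); min is 0, place at index 0 -> [0, 35, 2, 4, 23, 36, 32]
Pass 2: scan indices 2..6 for the minimum = 5 comparison(s); min is 2, place at index 1 -> [0, 2, 35, 4, 23, 36, 32]
Pass 3: scan indices 3..6 for the minimum = 4 comparison(s); min is 4, place at index 2 -> [0, 2, 4, 35, 23, 36, 32]
Pass 4: scan indices 4..6 for the minimum = 3 comparison(s); min is 23, place at index 3 -> [0, 2, 4, 23, 35, 36, 32]
Pass 5: scan indices 5..6 for the minimum = 2 comparison(s); min is 32, place at index 4 -> [0, 2, 4, 23, 32, 36, 35]
Pass 6: scan indices 6..6 for the minimum = 1 comparison(s); min is 35, place at index 5 -> [0, 2, 4, 23, 32, 35, 36]
Selection sort always scans the whole unsorted suffix, so the count is (n-1) + (n-2) + ... + 1 = n(n-1)/2 = 7*6/2 = 21 regardless of the input order.
Total comparisons: 6 + 5 + 4 + 3 + 2 + 1 = 21


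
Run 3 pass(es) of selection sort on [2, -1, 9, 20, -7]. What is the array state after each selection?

Pass 1: Select minimum -7 at index 4, swap -> [-7, -1, 9, 20, 2]
Pass 2: Select minimum -1 at index 1, swap -> [-7, -1, 9, 20, 2]
Pass 3: Select minimum 2 at index 4, swap -> [-7, -1, 2, 20, 9]


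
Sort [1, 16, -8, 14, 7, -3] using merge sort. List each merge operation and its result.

Divide and conquer:
  Merge [16] + [-8] -> [-8, 16]
  Merge [1] + [-8, 16] -> [-8, 1, 16]
  Merge [7] + [-3] -> [-3, 7]
  Merge [14] + [-3, 7] -> [-3, 7, 14]
  Merge [-8, 1, 16] + [-3, 7, 14] -> [-8, -3, 1, 7, 14, 16]


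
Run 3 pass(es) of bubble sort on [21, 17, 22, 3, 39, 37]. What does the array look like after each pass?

After pass 1: [17, 21, 3, 22, 37, 39] (3 swaps)
After pass 2: [17, 3, 21, 22, 37, 39] (1 swaps)
After pass 3: [3, 17, 21, 22, 37, 39] (1 swaps)
Total swaps: 5


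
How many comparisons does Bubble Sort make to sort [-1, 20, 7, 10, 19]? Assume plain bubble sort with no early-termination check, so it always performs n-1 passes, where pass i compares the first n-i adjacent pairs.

Pass 1: compare adjacent pairs (0,1)..(3,4) = 4 comparison(s), 3 swap(s) -> [-1, 7, 10, 19, 20]
Pass 2: compare adjacent pairs (0,1)..(2,3) = 3 comparison(s), 0 swap(s) -> [-1, 7, 10, 19, 20]
Pass 3: compare adjacent pairs (0,1)..(1,2) = 2 comparison(s), 0 swap(s) -> [-1, 7, 10, 19, 20]
Pass 4: compare adjacent pairs (0,1)..(0,1) = 1 comparison(s), 0 swap(s) -> [-1, 7, 10, 19, 20]
Total comparisons: 4 + 3 + 2 + 1 = 10


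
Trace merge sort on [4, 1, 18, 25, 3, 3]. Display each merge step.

Divide and conquer:
  Merge [1] + [18] -> [1, 18]
  Merge [4] + [1, 18] -> [1, 4, 18]
  Merge [3] + [3] -> [3, 3]
  Merge [25] + [3, 3] -> [3, 3, 25]
  Merge [1, 4, 18] + [3, 3, 25] -> [1, 3, 3, 4, 18, 25]


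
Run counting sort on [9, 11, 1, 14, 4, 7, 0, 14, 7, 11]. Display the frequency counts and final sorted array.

Count array: [1, 1, 0, 0, 1, 0, 0, 2, 0, 1, 0, 2, 0, 0, 2]
(count[i] = number of elements equal to i)
Cumulative count: [1, 2, 2, 2, 3, 3, 3, 5, 5, 6, 6, 8, 8, 8, 10]
Sorted: [0, 1, 4, 7, 7, 9, 11, 11, 14, 14]


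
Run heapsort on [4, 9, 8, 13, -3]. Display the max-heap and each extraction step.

Build heap: [13, 9, 8, 4, -3]
Extract 13: [9, 4, 8, -3, 13]
Extract 9: [8, 4, -3, 9, 13]
Extract 8: [4, -3, 8, 9, 13]
Extract 4: [-3, 4, 8, 9, 13]


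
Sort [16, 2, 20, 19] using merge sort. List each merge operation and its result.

Divide and conquer:
  Merge [16] + [2] -> [2, 16]
  Merge [20] + [19] -> [19, 20]
  Merge [2, 16] + [19, 20] -> [2, 16, 19, 20]


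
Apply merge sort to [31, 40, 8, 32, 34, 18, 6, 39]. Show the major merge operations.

Divide and conquer:
  Merge [31] + [40] -> [31, 40]
  Merge [8] + [32] -> [8, 32]
  Merge [31, 40] + [8, 32] -> [8, 31, 32, 40]
  Merge [34] + [18] -> [18, 34]
  Merge [6] + [39] -> [6, 39]
  Merge [18, 34] + [6, 39] -> [6, 18, 34, 39]
  Merge [8, 31, 32, 40] + [6, 18, 34, 39] -> [6, 8, 18, 31, 32, 34, 39, 40]


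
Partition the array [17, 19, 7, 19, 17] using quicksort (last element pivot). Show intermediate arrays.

Partition 1: pivot=17 at index 2 -> [17, 7, 17, 19, 19]
Partition 2: pivot=7 at index 0 -> [7, 17, 17, 19, 19]
Partition 3: pivot=19 at index 4 -> [7, 17, 17, 19, 19]


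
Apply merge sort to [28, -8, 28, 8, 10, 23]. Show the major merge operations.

Divide and conquer:
  Merge [-8] + [28] -> [-8, 28]
  Merge [28] + [-8, 28] -> [-8, 28, 28]
  Merge [10] + [23] -> [10, 23]
  Merge [8] + [10, 23] -> [8, 10, 23]
  Merge [-8, 28, 28] + [8, 10, 23] -> [-8, 8, 10, 23, 28, 28]


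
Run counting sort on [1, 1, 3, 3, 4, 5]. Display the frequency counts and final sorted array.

Count array: [0, 2, 0, 2, 1, 1]
(count[i] = number of elements equal to i)
Cumulative count: [0, 2, 2, 4, 5, 6]
Sorted: [1, 1, 3, 3, 4, 5]


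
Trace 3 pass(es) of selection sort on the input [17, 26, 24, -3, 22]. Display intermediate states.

Pass 1: Select minimum -3 at index 3, swap -> [-3, 26, 24, 17, 22]
Pass 2: Select minimum 17 at index 3, swap -> [-3, 17, 24, 26, 22]
Pass 3: Select minimum 22 at index 4, swap -> [-3, 17, 22, 26, 24]


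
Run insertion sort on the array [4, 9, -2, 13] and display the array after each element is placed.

First element 4 is already 'sorted'
Insert 9: shifted 0 elements -> [4, 9, -2, 13]
Insert -2: shifted 2 elements -> [-2, 4, 9, 13]
Insert 13: shifted 0 elements -> [-2, 4, 9, 13]


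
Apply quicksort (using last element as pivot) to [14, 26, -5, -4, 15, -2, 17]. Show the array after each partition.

Partition 1: pivot=17 at index 5 -> [14, -5, -4, 15, -2, 17, 26]
Partition 2: pivot=-2 at index 2 -> [-5, -4, -2, 15, 14, 17, 26]
Partition 3: pivot=-4 at index 1 -> [-5, -4, -2, 15, 14, 17, 26]
Partition 4: pivot=14 at index 3 -> [-5, -4, -2, 14, 15, 17, 26]


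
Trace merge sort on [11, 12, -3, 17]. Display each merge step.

Divide and conquer:
  Merge [11] + [12] -> [11, 12]
  Merge [-3] + [17] -> [-3, 17]
  Merge [11, 12] + [-3, 17] -> [-3, 11, 12, 17]


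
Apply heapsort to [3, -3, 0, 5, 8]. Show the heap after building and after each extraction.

Build heap: [8, 5, 0, 3, -3]
Extract 8: [5, 3, 0, -3, 8]
Extract 5: [3, -3, 0, 5, 8]
Extract 3: [0, -3, 3, 5, 8]
Extract 0: [-3, 0, 3, 5, 8]


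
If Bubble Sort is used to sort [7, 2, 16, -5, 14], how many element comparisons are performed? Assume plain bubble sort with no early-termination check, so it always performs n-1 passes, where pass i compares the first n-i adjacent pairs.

Pass 1: compare adjacent pairs (0,1)..(3,4) = 4 comparison(s), 3 swap(s) -> [2, 7, -5, 14, 16]
Pass 2: compare adjacent pairs (0,1)..(2,3) = 3 comparison(s), 1 swap(s) -> [2, -5, 7, 14, 16]
Pass 3: compare adjacent pairs (0,1)..(1,2) = 2 comparison(s), 1 swap(s) -> [-5, 2, 7, 14, 16]
Pass 4: compare adjacent pairs (0,1)..(0,1) = 1 comparison(s), 0 swap(s) -> [-5, 2, 7, 14, 16]
Total comparisons: 4 + 3 + 2 + 1 = 10


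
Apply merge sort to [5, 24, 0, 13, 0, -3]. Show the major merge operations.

Divide and conquer:
  Merge [24] + [0] -> [0, 24]
  Merge [5] + [0, 24] -> [0, 5, 24]
  Merge [0] + [-3] -> [-3, 0]
  Merge [13] + [-3, 0] -> [-3, 0, 13]
  Merge [0, 5, 24] + [-3, 0, 13] -> [-3, 0, 0, 5, 13, 24]


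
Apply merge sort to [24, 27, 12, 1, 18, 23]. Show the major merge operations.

Divide and conquer:
  Merge [27] + [12] -> [12, 27]
  Merge [24] + [12, 27] -> [12, 24, 27]
  Merge [18] + [23] -> [18, 23]
  Merge [1] + [18, 23] -> [1, 18, 23]
  Merge [12, 24, 27] + [1, 18, 23] -> [1, 12, 18, 23, 24, 27]


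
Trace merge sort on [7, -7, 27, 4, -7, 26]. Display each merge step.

Divide and conquer:
  Merge [-7] + [27] -> [-7, 27]
  Merge [7] + [-7, 27] -> [-7, 7, 27]
  Merge [-7] + [26] -> [-7, 26]
  Merge [4] + [-7, 26] -> [-7, 4, 26]
  Merge [-7, 7, 27] + [-7, 4, 26] -> [-7, -7, 4, 7, 26, 27]


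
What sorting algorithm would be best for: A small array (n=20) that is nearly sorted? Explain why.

Best choice: Insertion sort
Reason: Insertion sort is O(n) for nearly sorted arrays and has low overhead


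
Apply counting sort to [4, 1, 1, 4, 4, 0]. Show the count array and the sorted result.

Count array: [1, 2, 0, 0, 3]
(count[i] = number of elements equal to i)
Cumulative count: [1, 3, 3, 3, 6]
Sorted: [0, 1, 1, 4, 4, 4]


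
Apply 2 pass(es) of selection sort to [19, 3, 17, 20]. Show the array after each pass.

Pass 1: Select minimum 3 at index 1, swap -> [3, 19, 17, 20]
Pass 2: Select minimum 17 at index 2, swap -> [3, 17, 19, 20]


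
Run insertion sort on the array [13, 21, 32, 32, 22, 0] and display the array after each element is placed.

First element 13 is already 'sorted'
Insert 21: shifted 0 elements -> [13, 21, 32, 32, 22, 0]
Insert 32: shifted 0 elements -> [13, 21, 32, 32, 22, 0]
Insert 32: shifted 0 elements -> [13, 21, 32, 32, 22, 0]
Insert 22: shifted 2 elements -> [13, 21, 22, 32, 32, 0]
Insert 0: shifted 5 elements -> [0, 13, 21, 22, 32, 32]


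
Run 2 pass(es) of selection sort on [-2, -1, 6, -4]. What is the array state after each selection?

Pass 1: Select minimum -4 at index 3, swap -> [-4, -1, 6, -2]
Pass 2: Select minimum -2 at index 3, swap -> [-4, -2, 6, -1]


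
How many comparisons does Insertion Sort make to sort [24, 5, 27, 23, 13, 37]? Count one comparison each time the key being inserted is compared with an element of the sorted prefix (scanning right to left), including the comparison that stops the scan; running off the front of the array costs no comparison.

Insert 5: 24 > 5 (shift), reached front = 1 comparison(s) -> [5, 24, 27, 23, 13, 37]
Insert 27: 24 <= 27 (stop) = 1 comparison(s) -> [5, 24, 27, 23, 13, 37]
Insert 23: 27 > 23 (shift), 24 > 23 (shift), 5 <= 23 (stop) = 3 comparison(s) -> [5, 23, 24, 27, 13, 37]
Insert 13: 27 > 13 (shift), 24 > 13 (shift), 23 > 13 (shift), 5 <= 13 (stop) = 4 comparison(s) -> [5, 13, 23, 24, 27, 37]
Insert 37: 27 <= 37 (stop) = 1 comparison(s) -> [5, 13, 23, 24, 27, 37]
Total comparisons: 1 + 1 + 3 + 4 + 1 = 10


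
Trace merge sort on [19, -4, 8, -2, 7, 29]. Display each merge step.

Divide and conquer:
  Merge [-4] + [8] -> [-4, 8]
  Merge [19] + [-4, 8] -> [-4, 8, 19]
  Merge [7] + [29] -> [7, 29]
  Merge [-2] + [7, 29] -> [-2, 7, 29]
  Merge [-4, 8, 19] + [-2, 7, 29] -> [-4, -2, 7, 8, 19, 29]


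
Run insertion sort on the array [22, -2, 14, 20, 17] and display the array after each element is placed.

First element 22 is already 'sorted'
Insert -2: shifted 1 elements -> [-2, 22, 14, 20, 17]
Insert 14: shifted 1 elements -> [-2, 14, 22, 20, 17]
Insert 20: shifted 1 elements -> [-2, 14, 20, 22, 17]
Insert 17: shifted 2 elements -> [-2, 14, 17, 20, 22]


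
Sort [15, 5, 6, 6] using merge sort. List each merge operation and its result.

Divide and conquer:
  Merge [15] + [5] -> [5, 15]
  Merge [6] + [6] -> [6, 6]
  Merge [5, 15] + [6, 6] -> [5, 6, 6, 15]


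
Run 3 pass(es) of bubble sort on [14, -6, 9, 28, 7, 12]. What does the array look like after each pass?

After pass 1: [-6, 9, 14, 7, 12, 28] (4 swaps)
After pass 2: [-6, 9, 7, 12, 14, 28] (2 swaps)
After pass 3: [-6, 7, 9, 12, 14, 28] (1 swaps)
Total swaps: 7


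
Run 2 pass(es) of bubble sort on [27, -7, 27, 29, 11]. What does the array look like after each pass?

After pass 1: [-7, 27, 27, 11, 29] (2 swaps)
After pass 2: [-7, 27, 11, 27, 29] (1 swaps)
Total swaps: 3


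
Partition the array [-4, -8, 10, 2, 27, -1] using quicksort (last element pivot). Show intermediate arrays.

Partition 1: pivot=-1 at index 2 -> [-4, -8, -1, 2, 27, 10]
Partition 2: pivot=-8 at index 0 -> [-8, -4, -1, 2, 27, 10]
Partition 3: pivot=10 at index 4 -> [-8, -4, -1, 2, 10, 27]


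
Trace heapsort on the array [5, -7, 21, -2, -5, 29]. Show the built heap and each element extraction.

Build heap: [29, -2, 21, -7, -5, 5]
Extract 29: [21, -2, 5, -7, -5, 29]
Extract 21: [5, -2, -5, -7, 21, 29]
Extract 5: [-2, -7, -5, 5, 21, 29]
Extract -2: [-5, -7, -2, 5, 21, 29]
Extract -5: [-7, -5, -2, 5, 21, 29]


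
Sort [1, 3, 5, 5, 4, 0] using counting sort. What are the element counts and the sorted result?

Count array: [1, 1, 0, 1, 1, 2]
(count[i] = number of elements equal to i)
Cumulative count: [1, 2, 2, 3, 4, 6]
Sorted: [0, 1, 3, 4, 5, 5]


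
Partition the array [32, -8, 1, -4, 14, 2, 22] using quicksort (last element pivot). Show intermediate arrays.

Partition 1: pivot=22 at index 5 -> [-8, 1, -4, 14, 2, 22, 32]
Partition 2: pivot=2 at index 3 -> [-8, 1, -4, 2, 14, 22, 32]
Partition 3: pivot=-4 at index 1 -> [-8, -4, 1, 2, 14, 22, 32]


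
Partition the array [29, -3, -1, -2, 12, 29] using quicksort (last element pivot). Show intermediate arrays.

Partition 1: pivot=29 at index 5 -> [29, -3, -1, -2, 12, 29]
Partition 2: pivot=12 at index 3 -> [-3, -1, -2, 12, 29, 29]
Partition 3: pivot=-2 at index 1 -> [-3, -2, -1, 12, 29, 29]


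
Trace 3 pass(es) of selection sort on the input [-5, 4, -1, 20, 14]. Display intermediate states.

Pass 1: Select minimum -5 at index 0, swap -> [-5, 4, -1, 20, 14]
Pass 2: Select minimum -1 at index 2, swap -> [-5, -1, 4, 20, 14]
Pass 3: Select minimum 4 at index 2, swap -> [-5, -1, 4, 20, 14]


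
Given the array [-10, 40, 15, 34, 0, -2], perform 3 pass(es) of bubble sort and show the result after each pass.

After pass 1: [-10, 15, 34, 0, -2, 40] (4 swaps)
After pass 2: [-10, 15, 0, -2, 34, 40] (2 swaps)
After pass 3: [-10, 0, -2, 15, 34, 40] (2 swaps)
Total swaps: 8


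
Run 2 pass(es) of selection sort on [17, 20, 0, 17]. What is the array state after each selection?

Pass 1: Select minimum 0 at index 2, swap -> [0, 20, 17, 17]
Pass 2: Select minimum 17 at index 2, swap -> [0, 17, 20, 17]


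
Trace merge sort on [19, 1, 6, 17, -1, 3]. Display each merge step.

Divide and conquer:
  Merge [1] + [6] -> [1, 6]
  Merge [19] + [1, 6] -> [1, 6, 19]
  Merge [-1] + [3] -> [-1, 3]
  Merge [17] + [-1, 3] -> [-1, 3, 17]
  Merge [1, 6, 19] + [-1, 3, 17] -> [-1, 1, 3, 6, 17, 19]


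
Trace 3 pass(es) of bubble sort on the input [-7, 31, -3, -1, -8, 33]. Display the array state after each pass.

After pass 1: [-7, -3, -1, -8, 31, 33] (3 swaps)
After pass 2: [-7, -3, -8, -1, 31, 33] (1 swaps)
After pass 3: [-7, -8, -3, -1, 31, 33] (1 swaps)
Total swaps: 5


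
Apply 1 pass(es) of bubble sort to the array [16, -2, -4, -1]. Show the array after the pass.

After pass 1: [-2, -4, -1, 16] (3 swaps)
Total swaps: 3


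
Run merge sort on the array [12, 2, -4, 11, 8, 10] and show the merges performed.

Divide and conquer:
  Merge [2] + [-4] -> [-4, 2]
  Merge [12] + [-4, 2] -> [-4, 2, 12]
  Merge [8] + [10] -> [8, 10]
  Merge [11] + [8, 10] -> [8, 10, 11]
  Merge [-4, 2, 12] + [8, 10, 11] -> [-4, 2, 8, 10, 11, 12]


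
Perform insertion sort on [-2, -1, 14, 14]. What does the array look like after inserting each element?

First element -2 is already 'sorted'
Insert -1: shifted 0 elements -> [-2, -1, 14, 14]
Insert 14: shifted 0 elements -> [-2, -1, 14, 14]
Insert 14: shifted 0 elements -> [-2, -1, 14, 14]


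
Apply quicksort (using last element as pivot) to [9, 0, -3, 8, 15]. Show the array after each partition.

Partition 1: pivot=15 at index 4 -> [9, 0, -3, 8, 15]
Partition 2: pivot=8 at index 2 -> [0, -3, 8, 9, 15]
Partition 3: pivot=-3 at index 0 -> [-3, 0, 8, 9, 15]


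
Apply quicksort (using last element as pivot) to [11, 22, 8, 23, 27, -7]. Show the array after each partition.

Partition 1: pivot=-7 at index 0 -> [-7, 22, 8, 23, 27, 11]
Partition 2: pivot=11 at index 2 -> [-7, 8, 11, 23, 27, 22]
Partition 3: pivot=22 at index 3 -> [-7, 8, 11, 22, 27, 23]
Partition 4: pivot=23 at index 4 -> [-7, 8, 11, 22, 23, 27]


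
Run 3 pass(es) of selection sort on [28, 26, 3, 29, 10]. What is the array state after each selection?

Pass 1: Select minimum 3 at index 2, swap -> [3, 26, 28, 29, 10]
Pass 2: Select minimum 10 at index 4, swap -> [3, 10, 28, 29, 26]
Pass 3: Select minimum 26 at index 4, swap -> [3, 10, 26, 29, 28]


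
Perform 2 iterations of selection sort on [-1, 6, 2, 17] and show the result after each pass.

Pass 1: Select minimum -1 at index 0, swap -> [-1, 6, 2, 17]
Pass 2: Select minimum 2 at index 2, swap -> [-1, 2, 6, 17]


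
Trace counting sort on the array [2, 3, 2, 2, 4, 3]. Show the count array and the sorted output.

Count array: [0, 0, 3, 2, 1]
(count[i] = number of elements equal to i)
Cumulative count: [0, 0, 3, 5, 6]
Sorted: [2, 2, 2, 3, 3, 4]


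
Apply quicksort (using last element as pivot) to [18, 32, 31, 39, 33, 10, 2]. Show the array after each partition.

Partition 1: pivot=2 at index 0 -> [2, 32, 31, 39, 33, 10, 18]
Partition 2: pivot=18 at index 2 -> [2, 10, 18, 39, 33, 32, 31]
Partition 3: pivot=31 at index 3 -> [2, 10, 18, 31, 33, 32, 39]
Partition 4: pivot=39 at index 6 -> [2, 10, 18, 31, 33, 32, 39]
Partition 5: pivot=32 at index 4 -> [2, 10, 18, 31, 32, 33, 39]


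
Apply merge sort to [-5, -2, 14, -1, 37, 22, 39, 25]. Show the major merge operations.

Divide and conquer:
  Merge [-5] + [-2] -> [-5, -2]
  Merge [14] + [-1] -> [-1, 14]
  Merge [-5, -2] + [-1, 14] -> [-5, -2, -1, 14]
  Merge [37] + [22] -> [22, 37]
  Merge [39] + [25] -> [25, 39]
  Merge [22, 37] + [25, 39] -> [22, 25, 37, 39]
  Merge [-5, -2, -1, 14] + [22, 25, 37, 39] -> [-5, -2, -1, 14, 22, 25, 37, 39]


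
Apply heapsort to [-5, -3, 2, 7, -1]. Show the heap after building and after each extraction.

Build heap: [7, -1, 2, -3, -5]
Extract 7: [2, -1, -5, -3, 7]
Extract 2: [-1, -3, -5, 2, 7]
Extract -1: [-3, -5, -1, 2, 7]
Extract -3: [-5, -3, -1, 2, 7]


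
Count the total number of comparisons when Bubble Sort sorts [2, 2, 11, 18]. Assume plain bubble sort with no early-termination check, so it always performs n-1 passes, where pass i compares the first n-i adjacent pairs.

Pass 1: compare adjacent pairs (0,1)..(2,3) = 3 comparison(s), 0 swap(s) -> [2, 2, 11, 18]
Pass 2: compare adjacent pairs (0,1)..(1,2) = 2 comparison(s), 0 swap(s) -> [2, 2, 11, 18]
Pass 3: compare adjacent pairs (0,1)..(0,1) = 1 comparison(s), 0 swap(s) -> [2, 2, 11, 18]
Total comparisons: 3 + 2 + 1 = 6


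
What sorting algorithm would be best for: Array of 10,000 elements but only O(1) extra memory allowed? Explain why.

Best choice: Heapsort
Reason: Heapsort rearranges the array in place using O(1) auxiliary space and still guarantees O(n log n) time; quicksort partitions in place but needs Theta(log n) stack space for recursion (O(n) in the worst case), and mergesort requires O(n) auxiliary space


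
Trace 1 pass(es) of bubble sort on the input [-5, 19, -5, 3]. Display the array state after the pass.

After pass 1: [-5, -5, 3, 19] (2 swaps)
Total swaps: 2


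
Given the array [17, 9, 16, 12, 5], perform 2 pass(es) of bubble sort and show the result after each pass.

After pass 1: [9, 16, 12, 5, 17] (4 swaps)
After pass 2: [9, 12, 5, 16, 17] (2 swaps)
Total swaps: 6


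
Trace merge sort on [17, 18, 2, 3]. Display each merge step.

Divide and conquer:
  Merge [17] + [18] -> [17, 18]
  Merge [2] + [3] -> [2, 3]
  Merge [17, 18] + [2, 3] -> [2, 3, 17, 18]


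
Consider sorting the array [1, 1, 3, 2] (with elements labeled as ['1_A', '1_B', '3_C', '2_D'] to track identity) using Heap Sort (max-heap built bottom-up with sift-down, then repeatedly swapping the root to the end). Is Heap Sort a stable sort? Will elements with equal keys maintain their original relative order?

Trace Heap Sort on the labeled array (the key is the number; the letter only tracks identity):
  Build max-heap: [3_C, 2_D, 1_A, 1_B]
  Swap root 3_C to index 3, re-heapify first 3 -> [2_D, 1_B, 1_A, 3_C]
  Swap root 2_D to index 2, re-heapify first 2 -> [1_A, 1_B, 2_D, 3_C]
  Swap root 1_A to index 1, re-heapify first 1 -> [1_B, 1_A, 2_D, 3_C]
Final order: [1_B, 1_A, 2_D, 3_C]
Equal keys:
  value 1: originally 1_A, 1_B; after sorting 1_B, 1_A -> order changed
Equal keys were reordered, so Heap Sort is not stable: heap construction and root-to-end swaps move elements without regard to the original order of equal keys. (One such input is enough; an unstable sort may happen to preserve order on other inputs, but it gives no guarantee.)
Answer: Not stable


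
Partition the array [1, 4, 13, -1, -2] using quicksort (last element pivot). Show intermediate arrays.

Partition 1: pivot=-2 at index 0 -> [-2, 4, 13, -1, 1]
Partition 2: pivot=1 at index 2 -> [-2, -1, 1, 4, 13]
Partition 3: pivot=13 at index 4 -> [-2, -1, 1, 4, 13]


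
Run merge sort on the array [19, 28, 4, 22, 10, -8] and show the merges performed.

Divide and conquer:
  Merge [28] + [4] -> [4, 28]
  Merge [19] + [4, 28] -> [4, 19, 28]
  Merge [10] + [-8] -> [-8, 10]
  Merge [22] + [-8, 10] -> [-8, 10, 22]
  Merge [4, 19, 28] + [-8, 10, 22] -> [-8, 4, 10, 19, 22, 28]


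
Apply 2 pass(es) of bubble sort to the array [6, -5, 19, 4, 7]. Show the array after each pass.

After pass 1: [-5, 6, 4, 7, 19] (3 swaps)
After pass 2: [-5, 4, 6, 7, 19] (1 swaps)
Total swaps: 4


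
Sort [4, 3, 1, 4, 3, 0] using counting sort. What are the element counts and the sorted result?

Count array: [1, 1, 0, 2, 2]
(count[i] = number of elements equal to i)
Cumulative count: [1, 2, 2, 4, 6]
Sorted: [0, 1, 3, 3, 4, 4]


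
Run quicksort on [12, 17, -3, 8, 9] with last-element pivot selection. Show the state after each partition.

Partition 1: pivot=9 at index 2 -> [-3, 8, 9, 17, 12]
Partition 2: pivot=8 at index 1 -> [-3, 8, 9, 17, 12]
Partition 3: pivot=12 at index 3 -> [-3, 8, 9, 12, 17]


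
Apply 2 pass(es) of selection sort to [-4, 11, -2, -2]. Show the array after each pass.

Pass 1: Select minimum -4 at index 0, swap -> [-4, 11, -2, -2]
Pass 2: Select minimum -2 at index 2, swap -> [-4, -2, 11, -2]


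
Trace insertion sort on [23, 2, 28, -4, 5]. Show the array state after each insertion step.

First element 23 is already 'sorted'
Insert 2: shifted 1 elements -> [2, 23, 28, -4, 5]
Insert 28: shifted 0 elements -> [2, 23, 28, -4, 5]
Insert -4: shifted 3 elements -> [-4, 2, 23, 28, 5]
Insert 5: shifted 2 elements -> [-4, 2, 5, 23, 28]


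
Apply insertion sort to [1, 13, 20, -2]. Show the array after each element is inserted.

First element 1 is already 'sorted'
Insert 13: shifted 0 elements -> [1, 13, 20, -2]
Insert 20: shifted 0 elements -> [1, 13, 20, -2]
Insert -2: shifted 3 elements -> [-2, 1, 13, 20]


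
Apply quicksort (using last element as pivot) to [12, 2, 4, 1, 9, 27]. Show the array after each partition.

Partition 1: pivot=27 at index 5 -> [12, 2, 4, 1, 9, 27]
Partition 2: pivot=9 at index 3 -> [2, 4, 1, 9, 12, 27]
Partition 3: pivot=1 at index 0 -> [1, 4, 2, 9, 12, 27]
Partition 4: pivot=2 at index 1 -> [1, 2, 4, 9, 12, 27]


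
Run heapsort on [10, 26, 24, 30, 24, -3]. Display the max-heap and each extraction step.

Build heap: [30, 26, 24, 10, 24, -3]
Extract 30: [26, 24, 24, 10, -3, 30]
Extract 26: [24, 10, 24, -3, 26, 30]
Extract 24: [24, 10, -3, 24, 26, 30]
Extract 24: [10, -3, 24, 24, 26, 30]
Extract 10: [-3, 10, 24, 24, 26, 30]


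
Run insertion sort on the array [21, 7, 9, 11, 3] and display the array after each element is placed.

First element 21 is already 'sorted'
Insert 7: shifted 1 elements -> [7, 21, 9, 11, 3]
Insert 9: shifted 1 elements -> [7, 9, 21, 11, 3]
Insert 11: shifted 1 elements -> [7, 9, 11, 21, 3]
Insert 3: shifted 4 elements -> [3, 7, 9, 11, 21]


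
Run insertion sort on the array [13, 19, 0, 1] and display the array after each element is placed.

First element 13 is already 'sorted'
Insert 19: shifted 0 elements -> [13, 19, 0, 1]
Insert 0: shifted 2 elements -> [0, 13, 19, 1]
Insert 1: shifted 2 elements -> [0, 1, 13, 19]


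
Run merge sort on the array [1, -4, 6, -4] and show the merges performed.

Divide and conquer:
  Merge [1] + [-4] -> [-4, 1]
  Merge [6] + [-4] -> [-4, 6]
  Merge [-4, 1] + [-4, 6] -> [-4, -4, 1, 6]


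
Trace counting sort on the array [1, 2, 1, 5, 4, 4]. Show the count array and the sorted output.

Count array: [0, 2, 1, 0, 2, 1]
(count[i] = number of elements equal to i)
Cumulative count: [0, 2, 3, 3, 5, 6]
Sorted: [1, 1, 2, 4, 4, 5]


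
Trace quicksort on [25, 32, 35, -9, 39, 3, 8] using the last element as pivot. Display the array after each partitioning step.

Partition 1: pivot=8 at index 2 -> [-9, 3, 8, 25, 39, 32, 35]
Partition 2: pivot=3 at index 1 -> [-9, 3, 8, 25, 39, 32, 35]
Partition 3: pivot=35 at index 5 -> [-9, 3, 8, 25, 32, 35, 39]
Partition 4: pivot=32 at index 4 -> [-9, 3, 8, 25, 32, 35, 39]


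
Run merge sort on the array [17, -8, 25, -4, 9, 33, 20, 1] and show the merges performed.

Divide and conquer:
  Merge [17] + [-8] -> [-8, 17]
  Merge [25] + [-4] -> [-4, 25]
  Merge [-8, 17] + [-4, 25] -> [-8, -4, 17, 25]
  Merge [9] + [33] -> [9, 33]
  Merge [20] + [1] -> [1, 20]
  Merge [9, 33] + [1, 20] -> [1, 9, 20, 33]
  Merge [-8, -4, 17, 25] + [1, 9, 20, 33] -> [-8, -4, 1, 9, 17, 20, 25, 33]


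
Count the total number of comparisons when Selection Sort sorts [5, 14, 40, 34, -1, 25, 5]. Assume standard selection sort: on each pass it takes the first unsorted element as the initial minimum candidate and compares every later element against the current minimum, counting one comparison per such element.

Pass 1: scan indices 1..6 for the minimum = 6 comparison(s); min is -1, place at index 0 -> [-1, 14, 40, 34, 5, 25, 5]
Pass 2: scan indices 2..6 for the minimum = 5 comparison(s); min is 5, place at index 1 -> [-1, 5, 40, 34, 14, 25, 5]
Pass 3: scan indices 3..6 for the minimum = 4 comparison(s); min is 5, place at index 2 -> [-1, 5, 5, 34, 14, 25, 40]
Pass 4: scan indices 4..6 for the minimum = 3 comparison(s); min is 14, place at index 3 -> [-1, 5, 5, 14, 34, 25, 40]
Pass 5: scan indices 5..6 for the minimum = 2 comparison(s); min is 25, place at index 4 -> [-1, 5, 5, 14, 25, 34, 40]
Pass 6: scan indices 6..6 for the minimum = 1 comparison(s); min is 34, place at index 5 -> [-1, 5, 5, 14, 25, 34, 40]
Selection sort always scans the whole unsorted suffix, so the count is (n-1) + (n-2) + ... + 1 = n(n-1)/2 = 7*6/2 = 21 regardless of the input order.
Total comparisons: 6 + 5 + 4 + 3 + 2 + 1 = 21


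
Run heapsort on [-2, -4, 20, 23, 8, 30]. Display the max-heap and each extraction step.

Build heap: [30, 23, 20, -4, 8, -2]
Extract 30: [23, 8, 20, -4, -2, 30]
Extract 23: [20, 8, -2, -4, 23, 30]
Extract 20: [8, -4, -2, 20, 23, 30]
Extract 8: [-2, -4, 8, 20, 23, 30]
Extract -2: [-4, -2, 8, 20, 23, 30]


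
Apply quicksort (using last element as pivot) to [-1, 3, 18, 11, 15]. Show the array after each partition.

Partition 1: pivot=15 at index 3 -> [-1, 3, 11, 15, 18]
Partition 2: pivot=11 at index 2 -> [-1, 3, 11, 15, 18]
Partition 3: pivot=3 at index 1 -> [-1, 3, 11, 15, 18]


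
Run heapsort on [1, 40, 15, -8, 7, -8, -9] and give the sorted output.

Build heap: [40, 7, 15, -8, 1, -8, -9]
Extract 40: [15, 7, -8, -8, 1, -9, 40]
Extract 15: [7, 1, -8, -8, -9, 15, 40]
Extract 7: [1, -8, -8, -9, 7, 15, 40]
Extract 1: [-8, -9, -8, 1, 7, 15, 40]
Extract -8: [-8, -9, -8, 1, 7, 15, 40]
Extract -8: [-9, -8, -8, 1, 7, 15, 40]


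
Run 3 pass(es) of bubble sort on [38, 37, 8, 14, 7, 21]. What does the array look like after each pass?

After pass 1: [37, 8, 14, 7, 21, 38] (5 swaps)
After pass 2: [8, 14, 7, 21, 37, 38] (4 swaps)
After pass 3: [8, 7, 14, 21, 37, 38] (1 swaps)
Total swaps: 10


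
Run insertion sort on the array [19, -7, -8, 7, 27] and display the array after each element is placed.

First element 19 is already 'sorted'
Insert -7: shifted 1 elements -> [-7, 19, -8, 7, 27]
Insert -8: shifted 2 elements -> [-8, -7, 19, 7, 27]
Insert 7: shifted 1 elements -> [-8, -7, 7, 19, 27]
Insert 27: shifted 0 elements -> [-8, -7, 7, 19, 27]


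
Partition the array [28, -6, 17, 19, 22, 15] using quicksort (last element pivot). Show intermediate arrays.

Partition 1: pivot=15 at index 1 -> [-6, 15, 17, 19, 22, 28]
Partition 2: pivot=28 at index 5 -> [-6, 15, 17, 19, 22, 28]
Partition 3: pivot=22 at index 4 -> [-6, 15, 17, 19, 22, 28]
Partition 4: pivot=19 at index 3 -> [-6, 15, 17, 19, 22, 28]


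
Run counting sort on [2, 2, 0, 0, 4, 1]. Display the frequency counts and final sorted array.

Count array: [2, 1, 2, 0, 1]
(count[i] = number of elements equal to i)
Cumulative count: [2, 3, 5, 5, 6]
Sorted: [0, 0, 1, 2, 2, 4]


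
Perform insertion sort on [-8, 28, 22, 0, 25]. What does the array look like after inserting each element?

First element -8 is already 'sorted'
Insert 28: shifted 0 elements -> [-8, 28, 22, 0, 25]
Insert 22: shifted 1 elements -> [-8, 22, 28, 0, 25]
Insert 0: shifted 2 elements -> [-8, 0, 22, 28, 25]
Insert 25: shifted 1 elements -> [-8, 0, 22, 25, 28]


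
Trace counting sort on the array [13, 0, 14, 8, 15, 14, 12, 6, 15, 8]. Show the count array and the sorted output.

Count array: [1, 0, 0, 0, 0, 0, 1, 0, 2, 0, 0, 0, 1, 1, 2, 2]
(count[i] = number of elements equal to i)
Cumulative count: [1, 1, 1, 1, 1, 1, 2, 2, 4, 4, 4, 4, 5, 6, 8, 10]
Sorted: [0, 6, 8, 8, 12, 13, 14, 14, 15, 15]


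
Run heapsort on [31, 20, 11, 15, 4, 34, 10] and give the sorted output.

Build heap: [34, 20, 31, 15, 4, 11, 10]
Extract 34: [31, 20, 11, 15, 4, 10, 34]
Extract 31: [20, 15, 11, 10, 4, 31, 34]
Extract 20: [15, 10, 11, 4, 20, 31, 34]
Extract 15: [11, 10, 4, 15, 20, 31, 34]
Extract 11: [10, 4, 11, 15, 20, 31, 34]
Extract 10: [4, 10, 11, 15, 20, 31, 34]


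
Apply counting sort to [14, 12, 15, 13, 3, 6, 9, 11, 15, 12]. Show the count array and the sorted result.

Count array: [0, 0, 0, 1, 0, 0, 1, 0, 0, 1, 0, 1, 2, 1, 1, 2]
(count[i] = number of elements equal to i)
Cumulative count: [0, 0, 0, 1, 1, 1, 2, 2, 2, 3, 3, 4, 6, 7, 8, 10]
Sorted: [3, 6, 9, 11, 12, 12, 13, 14, 15, 15]


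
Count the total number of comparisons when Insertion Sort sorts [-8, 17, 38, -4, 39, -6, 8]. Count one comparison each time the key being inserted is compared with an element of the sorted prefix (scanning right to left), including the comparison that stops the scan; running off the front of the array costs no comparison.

Insert 17: -8 <= 17 (stop) = 1 comparison(s) -> [-8, 17, 38, -4, 39, -6, 8]
Insert 38: 17 <= 38 (stop) = 1 comparison(s) -> [-8, 17, 38, -4, 39, -6, 8]
Insert -4: 38 > -4 (shift), 17 > -4 (shift), -8 <= -4 (stop) = 3 comparison(s) -> [-8, -4, 17, 38, 39, -6, 8]
Insert 39: 38 <= 39 (stop) = 1 comparison(s) -> [-8, -4, 17, 38, 39, -6, 8]
Insert -6: 39 > -6 (shift), 38 > -6 (shift), 17 > -6 (shift), -4 > -6 (shift), -8 <= -6 (stop) = 5 comparison(s) -> [-8, -6, -4, 17, 38, 39, 8]
Insert 8: 39 > 8 (shift), 38 > 8 (shift), 17 > 8 (shift), -4 <= 8 (stop) = 4 comparison(s) -> [-8, -6, -4, 8, 17, 38, 39]
Total comparisons: 1 + 1 + 3 + 1 + 5 + 4 = 15


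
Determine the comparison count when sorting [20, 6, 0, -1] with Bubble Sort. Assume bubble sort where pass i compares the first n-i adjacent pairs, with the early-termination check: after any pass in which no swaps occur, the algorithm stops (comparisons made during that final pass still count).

Pass 1: compare adjacent pairs (0,1)..(2,3) = 3 comparison(s), 3 swap(s) -> [6, 0, -1, 20]
Pass 2: compare adjacent pairs (0,1)..(1,2) = 2 comparison(s), 2 swap(s) -> [0, -1, 6, 20]
Pass 3: compare adjacent pairs (0,1)..(0,1) = 1 comparison(s), 1 swap(s) -> [-1, 0, 6, 20]
Every pass made at least one swap, so all n-1 passes run.
Total comparisons: 3 + 2 + 1 = 6


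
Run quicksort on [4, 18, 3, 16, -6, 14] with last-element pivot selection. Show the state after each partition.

Partition 1: pivot=14 at index 3 -> [4, 3, -6, 14, 18, 16]
Partition 2: pivot=-6 at index 0 -> [-6, 3, 4, 14, 18, 16]
Partition 3: pivot=4 at index 2 -> [-6, 3, 4, 14, 18, 16]
Partition 4: pivot=16 at index 4 -> [-6, 3, 4, 14, 16, 18]


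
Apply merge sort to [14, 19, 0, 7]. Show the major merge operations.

Divide and conquer:
  Merge [14] + [19] -> [14, 19]
  Merge [0] + [7] -> [0, 7]
  Merge [14, 19] + [0, 7] -> [0, 7, 14, 19]


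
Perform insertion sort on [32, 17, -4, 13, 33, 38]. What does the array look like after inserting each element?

First element 32 is already 'sorted'
Insert 17: shifted 1 elements -> [17, 32, -4, 13, 33, 38]
Insert -4: shifted 2 elements -> [-4, 17, 32, 13, 33, 38]
Insert 13: shifted 2 elements -> [-4, 13, 17, 32, 33, 38]
Insert 33: shifted 0 elements -> [-4, 13, 17, 32, 33, 38]
Insert 38: shifted 0 elements -> [-4, 13, 17, 32, 33, 38]


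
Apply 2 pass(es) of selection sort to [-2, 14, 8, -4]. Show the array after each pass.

Pass 1: Select minimum -4 at index 3, swap -> [-4, 14, 8, -2]
Pass 2: Select minimum -2 at index 3, swap -> [-4, -2, 8, 14]


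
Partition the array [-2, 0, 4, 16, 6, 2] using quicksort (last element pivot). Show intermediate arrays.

Partition 1: pivot=2 at index 2 -> [-2, 0, 2, 16, 6, 4]
Partition 2: pivot=0 at index 1 -> [-2, 0, 2, 16, 6, 4]
Partition 3: pivot=4 at index 3 -> [-2, 0, 2, 4, 6, 16]
Partition 4: pivot=16 at index 5 -> [-2, 0, 2, 4, 6, 16]


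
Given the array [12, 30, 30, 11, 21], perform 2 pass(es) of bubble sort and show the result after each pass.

After pass 1: [12, 30, 11, 21, 30] (2 swaps)
After pass 2: [12, 11, 21, 30, 30] (2 swaps)
Total swaps: 4


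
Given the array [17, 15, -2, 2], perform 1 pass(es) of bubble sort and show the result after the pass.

After pass 1: [15, -2, 2, 17] (3 swaps)
Total swaps: 3


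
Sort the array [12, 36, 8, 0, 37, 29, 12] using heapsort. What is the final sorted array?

Build heap: [37, 36, 29, 0, 12, 8, 12]
Extract 37: [36, 12, 29, 0, 12, 8, 37]
Extract 36: [29, 12, 8, 0, 12, 36, 37]
Extract 29: [12, 12, 8, 0, 29, 36, 37]
Extract 12: [12, 0, 8, 12, 29, 36, 37]
Extract 12: [8, 0, 12, 12, 29, 36, 37]
Extract 8: [0, 8, 12, 12, 29, 36, 37]


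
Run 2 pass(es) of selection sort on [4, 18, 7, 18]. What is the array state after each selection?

Pass 1: Select minimum 4 at index 0, swap -> [4, 18, 7, 18]
Pass 2: Select minimum 7 at index 2, swap -> [4, 7, 18, 18]


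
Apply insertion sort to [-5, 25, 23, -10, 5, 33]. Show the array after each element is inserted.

First element -5 is already 'sorted'
Insert 25: shifted 0 elements -> [-5, 25, 23, -10, 5, 33]
Insert 23: shifted 1 elements -> [-5, 23, 25, -10, 5, 33]
Insert -10: shifted 3 elements -> [-10, -5, 23, 25, 5, 33]
Insert 5: shifted 2 elements -> [-10, -5, 5, 23, 25, 33]
Insert 33: shifted 0 elements -> [-10, -5, 5, 23, 25, 33]


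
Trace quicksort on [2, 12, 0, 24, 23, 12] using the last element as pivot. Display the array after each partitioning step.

Partition 1: pivot=12 at index 3 -> [2, 12, 0, 12, 23, 24]
Partition 2: pivot=0 at index 0 -> [0, 12, 2, 12, 23, 24]
Partition 3: pivot=2 at index 1 -> [0, 2, 12, 12, 23, 24]
Partition 4: pivot=24 at index 5 -> [0, 2, 12, 12, 23, 24]


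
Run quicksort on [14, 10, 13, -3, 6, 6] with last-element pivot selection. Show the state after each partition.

Partition 1: pivot=6 at index 2 -> [-3, 6, 6, 14, 10, 13]
Partition 2: pivot=6 at index 1 -> [-3, 6, 6, 14, 10, 13]
Partition 3: pivot=13 at index 4 -> [-3, 6, 6, 10, 13, 14]


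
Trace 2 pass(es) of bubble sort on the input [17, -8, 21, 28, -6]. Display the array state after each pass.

After pass 1: [-8, 17, 21, -6, 28] (2 swaps)
After pass 2: [-8, 17, -6, 21, 28] (1 swaps)
Total swaps: 3


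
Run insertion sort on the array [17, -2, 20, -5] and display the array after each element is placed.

First element 17 is already 'sorted'
Insert -2: shifted 1 elements -> [-2, 17, 20, -5]
Insert 20: shifted 0 elements -> [-2, 17, 20, -5]
Insert -5: shifted 3 elements -> [-5, -2, 17, 20]


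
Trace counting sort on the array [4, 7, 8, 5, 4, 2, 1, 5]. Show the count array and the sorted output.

Count array: [0, 1, 1, 0, 2, 2, 0, 1, 1]
(count[i] = number of elements equal to i)
Cumulative count: [0, 1, 2, 2, 4, 6, 6, 7, 8]
Sorted: [1, 2, 4, 4, 5, 5, 7, 8]
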